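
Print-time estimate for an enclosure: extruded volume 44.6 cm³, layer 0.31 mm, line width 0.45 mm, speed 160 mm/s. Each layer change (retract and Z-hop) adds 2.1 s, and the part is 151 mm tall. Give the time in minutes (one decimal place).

Line area = 0.31 × 0.45, so 0.1395 mm².
Path length: 44600 mm³ / 0.1395 mm² → 319713.3 mm.
Extrusion time = 319713.3 / 160 = 1998.2 s.
Layers = ⌈151/0.31⌉ = 488.
Layer-change overhead: 488 × 2.1 → 1024.8 s.
Altogether 1998.2 + 1024.8 = 3023 s, i.e. 50.4 minutes.

50.4 minutes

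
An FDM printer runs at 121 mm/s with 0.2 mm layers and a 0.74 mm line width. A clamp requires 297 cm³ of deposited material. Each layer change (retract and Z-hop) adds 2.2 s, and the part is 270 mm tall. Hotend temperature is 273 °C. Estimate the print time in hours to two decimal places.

5.43 hours

Line area: 0.2 × 0.74 → 0.148 mm².
Toolpath length = 297 cm³ / 0.148 mm² = 297000 / 0.148 = 2006756.8 mm.
Time extruding = 2006756.8 / 121 = 16584.8 s.
Layers = ⌈270/0.2⌉ = 1350.
Non-print overhead = 1350 × 2.2 = 2970 s.
Altogether 16584.8 + 2970 = 19554.8 s, i.e. 5.43 hours.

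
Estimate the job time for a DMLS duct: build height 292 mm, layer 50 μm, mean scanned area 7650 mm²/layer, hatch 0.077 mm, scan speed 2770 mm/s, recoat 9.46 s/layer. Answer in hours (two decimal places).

73.53 hours

Layer count = ceil(292 / 0.05) = 5840.
Scan path per layer: 7650 / 0.077 → 99350.6 mm.
Laser time per layer = 99350.6 / 2770, so 35.8666 s.
Per-layer time = 35.8666 + 9.46, so 45.3266 s.
Build time = 5840 × 45.3266 = 264707.344 s = 73.53 hours.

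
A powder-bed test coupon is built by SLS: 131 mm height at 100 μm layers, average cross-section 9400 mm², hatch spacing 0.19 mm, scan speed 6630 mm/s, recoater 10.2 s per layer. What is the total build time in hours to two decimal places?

Layers = ⌈131/0.1⌉ = 1310.
Hatch length per layer = 9400 / 0.19 = 49473.7 mm.
Per-layer scan time = 49473.7 / 6630, so 7.4621 s.
Layer cycle: 7.4621 + 10.2 → 17.6621 s.
1310 layers × 17.6621 s/layer = 23137.351 s, i.e. 6.43 hours.

6.43 hours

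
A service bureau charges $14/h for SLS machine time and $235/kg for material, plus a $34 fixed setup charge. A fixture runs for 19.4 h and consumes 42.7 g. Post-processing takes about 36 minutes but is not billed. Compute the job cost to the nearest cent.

Time charge = 14 × 19.4, so $271.60.
Feedstock cost: 235 × 42.7/1000 → $10.0345.
Adding setup: 271.60 + 10.0345 + 34 → 315.6345 ≈ $315.63.

$315.63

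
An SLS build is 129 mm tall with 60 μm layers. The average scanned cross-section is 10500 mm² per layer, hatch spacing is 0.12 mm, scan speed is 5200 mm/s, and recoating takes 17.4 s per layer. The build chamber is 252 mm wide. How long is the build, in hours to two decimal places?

Number of layers: 129 / 0.06 → 2150 (rounded up).
Per-layer scan distance = 10500 / 0.12, so 87500 mm.
Laser time per layer: 87500 / 5200 → 16.8269 s.
Layer cycle = 16.8269 + 17.4 = 34.2269 s.
Build time = 2150 × 34.2269 = 73587.835 s = 20.44 hours.

20.44 hours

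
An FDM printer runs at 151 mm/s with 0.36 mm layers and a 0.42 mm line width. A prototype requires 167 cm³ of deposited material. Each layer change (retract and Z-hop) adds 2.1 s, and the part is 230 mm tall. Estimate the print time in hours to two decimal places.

2.40 hours

Line area = 0.36 × 0.42, so 0.1512 mm².
Total extruded path = 167000/0.1512 = 1104497.4 mm.
Extrusion time = 1104497.4 / 151, so 7314.6 s.
Number of layers: 230 / 0.36 → 639 (rounded up).
Non-print overhead = 639 × 2.1, so 1341.9 s.
Altogether 7314.6 + 1341.9 = 8656.5 s, i.e. 2.40 hours.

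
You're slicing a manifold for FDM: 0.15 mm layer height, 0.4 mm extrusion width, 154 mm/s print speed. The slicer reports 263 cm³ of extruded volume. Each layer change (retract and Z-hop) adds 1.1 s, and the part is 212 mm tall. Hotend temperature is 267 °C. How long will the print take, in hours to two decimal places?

8.34 hours

Bead cross-section = 0.15 × 0.4, so 0.06 mm².
Total extruded path = 263000/0.06 = 4383333.3 mm.
Extrusion time: 4383333.3 / 154 → 28463.2 s.
Layers = ⌈212/0.15⌉ = 1414.
Z-hop total = 1414 × 1.1 = 1555.4 s.
Altogether 28463.2 + 1555.4 = 30018.6 s, i.e. 8.34 hours.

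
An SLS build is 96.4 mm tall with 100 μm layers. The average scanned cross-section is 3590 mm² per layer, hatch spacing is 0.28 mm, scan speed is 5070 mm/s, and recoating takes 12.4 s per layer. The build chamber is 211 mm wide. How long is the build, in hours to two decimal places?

4.00 hours

Layers = ⌈96.4/0.1⌉ = 964.
Per-layer scan distance = 3590 / 0.28, so 12821.4 mm.
Scan time per layer = 12821.4 / 5070, so 2.5289 s.
Per-layer time: 2.5289 + 12.4 → 14.9289 s.
Build time = 964 × 14.9289 = 14391.4596 s = 4.00 hours.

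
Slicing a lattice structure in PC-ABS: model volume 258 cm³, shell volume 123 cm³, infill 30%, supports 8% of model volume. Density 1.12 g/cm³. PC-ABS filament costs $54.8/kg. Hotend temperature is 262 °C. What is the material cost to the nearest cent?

$11.30

Volume inside the shell: 258 − 123 → 135 cm³.
Deposited infill = 0.30 × 135, so 40.5 cm³.
Support: 0.08 × 258 → 20.64 cm³.
Deposited volume = 123 + 40.5 + 20.64, so 184.14 cm³.
Mass: 184.14 × 1.12 → 206.2368 g.
At $54.8/kg: 206.2368/1000 × 54.8 = $11.30.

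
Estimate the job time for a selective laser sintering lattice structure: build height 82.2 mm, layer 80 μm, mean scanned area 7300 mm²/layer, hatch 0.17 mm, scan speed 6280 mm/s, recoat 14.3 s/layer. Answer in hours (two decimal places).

Layer count = ceil(82.2 / 0.08) = 1028.
Per-layer scan distance = 7300 / 0.17 = 42941.2 mm.
Per-layer scan time = 42941.2 / 6280, so 6.8378 s.
Time per layer = 6.8378 + 14.3 = 21.1378 s.
Total: 1028 × 21.1378 s = 21729.6584 s → 6.04 hours.

6.04 hours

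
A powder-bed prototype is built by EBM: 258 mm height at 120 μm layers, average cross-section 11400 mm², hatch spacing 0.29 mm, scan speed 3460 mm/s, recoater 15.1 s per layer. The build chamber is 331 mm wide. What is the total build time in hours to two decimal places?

Layers = ⌈258/0.12⌉ = 2150.
Per-layer scan distance: 11400 / 0.29 → 39310.3 mm.
Scan time per layer: 39310.3 / 3460 → 11.3614 s.
Per-layer time: 11.3614 + 15.1 → 26.4614 s.
Build time = 2150 × 26.4614 = 56892.01 s = 15.80 hours.

15.80 hours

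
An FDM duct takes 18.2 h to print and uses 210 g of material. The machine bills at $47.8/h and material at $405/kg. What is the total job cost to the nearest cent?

$955.01

Machine cost = 47.8 × 18.2, so $869.96.
Feedstock cost = 405 × 210/1000 = $85.05.
Job cost: 869.96 + 85.05 = $955.01.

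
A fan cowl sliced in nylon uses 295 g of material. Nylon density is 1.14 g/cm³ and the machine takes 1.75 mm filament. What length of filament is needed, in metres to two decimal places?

107.58 m

Volume = 295 g / 1.14 g·cm⁻³ = 258.7719 cm³ = 258771.9 mm³.
A = π r² = π × 0.875² = 2.4053 mm².
Length = 258771.9 / 2.4053 = 107584.04 mm = 107.58 m.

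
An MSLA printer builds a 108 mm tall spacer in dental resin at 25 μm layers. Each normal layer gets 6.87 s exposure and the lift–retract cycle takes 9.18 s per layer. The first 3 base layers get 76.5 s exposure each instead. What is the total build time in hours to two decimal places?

19.32 hours

Number of layers: 108 / 0.025 → 4320 (rounded up).
Bottom layers: 3 × (76.5 + 9.18) → 257.04 s.
Regular layers: 4317 × (6.87 + 9.18) → 69287.85 s.
Total = 257.04 + 69287.85 = 69544.89 s = 19.32 hours.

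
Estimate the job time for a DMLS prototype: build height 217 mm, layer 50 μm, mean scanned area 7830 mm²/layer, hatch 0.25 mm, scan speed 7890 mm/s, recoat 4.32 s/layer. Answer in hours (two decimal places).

Number of layers: 217 / 0.05 → 4340 (rounded up).
Scan path per layer = 7830 / 0.25, so 31320 mm.
Laser time per layer: 31320 / 7890 → 3.9696 s.
Layer cycle: 3.9696 + 4.32 → 8.2896 s.
4340 layers × 8.2896 s/layer = 35976.864 s, i.e. 9.99 hours.

9.99 hours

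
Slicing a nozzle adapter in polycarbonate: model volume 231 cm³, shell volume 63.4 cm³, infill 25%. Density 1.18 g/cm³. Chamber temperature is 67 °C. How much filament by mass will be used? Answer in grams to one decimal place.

124.3 g

Interior volume = 231 − 63.4, so 167.6 cm³.
Deposited infill = 0.25 × 167.6, so 41.9 cm³.
Total extruded: 63.4 + 41.9 → 105.3 cm³.
Mass: 105.3 × 1.18 → 124.254 g.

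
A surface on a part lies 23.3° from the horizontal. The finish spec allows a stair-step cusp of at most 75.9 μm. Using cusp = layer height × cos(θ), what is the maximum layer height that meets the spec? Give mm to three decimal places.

0.083 mm

cos(23.3°) = 0.9184; t_max = 0.0759/0.9184 = 0.083 mm.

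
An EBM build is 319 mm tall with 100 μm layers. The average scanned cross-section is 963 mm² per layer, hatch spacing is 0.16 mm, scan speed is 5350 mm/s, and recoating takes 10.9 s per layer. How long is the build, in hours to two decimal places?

Number of layers: 319 / 0.1 → 3190 (rounded up).
Hatch length per layer: 963 / 0.16 → 6018.8 mm.
Scan time per layer = 6018.8 / 5350, so 1.125 s.
Layer cycle = 1.125 + 10.9 = 12.025 s.
Build time = 3190 × 12.025 = 38359.75 s = 10.66 hours.

10.66 hours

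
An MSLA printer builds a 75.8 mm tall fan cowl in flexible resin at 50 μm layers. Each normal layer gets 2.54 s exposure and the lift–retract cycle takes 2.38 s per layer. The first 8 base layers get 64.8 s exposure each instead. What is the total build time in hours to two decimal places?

Layer count = ceil(75.8 / 0.05) = 1516.
Base layers = 8 × (64.8 + 2.38), so 537.44 s.
Regular layers = 1508 × (2.54 + 2.38) = 7419.36 s.
Total = 537.44 + 7419.36 = 7956.8 s = 2.21 hours.

2.21 hours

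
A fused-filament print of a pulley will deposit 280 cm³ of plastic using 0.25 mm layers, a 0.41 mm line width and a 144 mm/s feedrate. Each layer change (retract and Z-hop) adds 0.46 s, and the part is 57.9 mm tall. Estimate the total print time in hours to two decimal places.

5.30 hours

Bead cross-section = 0.25 × 0.41, so 0.1025 mm².
Path length: 280000 mm³ / 0.1025 mm² → 2731707.3 mm.
Print-move time = 2731707.3 / 144 = 18970.2 s.
Layers = ⌈57.9/0.25⌉ = 232.
Z-hop total: 232 × 0.46 → 106.72 s.
Total = 18970.2 + 106.72 = 19076.92 s = 5.30 hours.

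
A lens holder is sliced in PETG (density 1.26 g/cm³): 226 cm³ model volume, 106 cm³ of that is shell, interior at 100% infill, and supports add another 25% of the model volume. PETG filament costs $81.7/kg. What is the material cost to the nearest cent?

Infill region: 226 − 106 → 120 cm³.
Infill deposited: 1.00 × 120 → 120 cm³.
Support = 0.25 × 226, so 56.5 cm³.
Deposited volume = 106 + 120 + 56.5, so 282.5 cm³.
Mass = 282.5 × 1.26 = 355.95 g.
At $81.7/kg: 355.95/1000 × 81.7 = $29.08.

$29.08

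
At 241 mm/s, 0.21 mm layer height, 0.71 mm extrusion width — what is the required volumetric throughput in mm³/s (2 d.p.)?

35.93

Bead cross-section = 0.21 × 0.71, so 0.1491 mm².
Q = v·A = 241 × 0.1491 = 35.93 mm³/s.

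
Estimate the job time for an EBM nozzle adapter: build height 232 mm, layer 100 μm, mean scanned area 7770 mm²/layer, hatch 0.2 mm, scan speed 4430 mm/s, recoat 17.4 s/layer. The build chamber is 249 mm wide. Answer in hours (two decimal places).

Layer count = ceil(232 / 0.1) = 2320.
Hatch length per layer = 7770 / 0.2, so 38850 mm.
Scan time per layer: 38850 / 4430 → 8.7698 s.
Time per layer: 8.7698 + 17.4 → 26.1698 s.
Build time = 2320 × 26.1698 = 60713.936 s = 16.86 hours.

16.86 hours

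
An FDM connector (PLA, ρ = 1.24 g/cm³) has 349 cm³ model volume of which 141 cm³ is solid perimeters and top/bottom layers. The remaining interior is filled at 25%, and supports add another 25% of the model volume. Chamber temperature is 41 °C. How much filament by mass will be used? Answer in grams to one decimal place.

Infill region: 349 − 141 → 208 cm³.
Infill volume = 0.25 × 208 = 52 cm³.
Support = 0.25 × 349 = 87.25 cm³.
Total extruded = 141 + 52 + 87.25 = 280.25 cm³.
Mass = 280.25 × 1.24 = 347.51 g.

347.5 g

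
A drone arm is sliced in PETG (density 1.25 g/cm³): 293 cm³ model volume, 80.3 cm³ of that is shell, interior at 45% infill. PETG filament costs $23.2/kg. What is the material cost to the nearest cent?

$5.10

Infill region = 293 − 80.3, so 212.7 cm³.
Deposited infill = 0.45 × 212.7 = 95.715 cm³.
Total extruded = 80.3 + 95.715 = 176.015 cm³.
Mass: 176.015 × 1.25 → 220.01875 g.
Cost = 220.01875 g / 1000 × $23.2/kg = $5.10.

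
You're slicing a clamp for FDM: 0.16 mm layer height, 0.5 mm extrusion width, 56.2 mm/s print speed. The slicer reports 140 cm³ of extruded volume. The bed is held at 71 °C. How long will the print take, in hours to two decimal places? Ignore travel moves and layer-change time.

Extrusion cross-section: 0.16 × 0.5 → 0.08 mm².
Total extruded path = 140000/0.08 = 1750000 mm.
Time extruding = 1750000 / 56.2 = 31138.8 s.
In the requested units: 31138.8 s = 8.65 hours.

8.65 hours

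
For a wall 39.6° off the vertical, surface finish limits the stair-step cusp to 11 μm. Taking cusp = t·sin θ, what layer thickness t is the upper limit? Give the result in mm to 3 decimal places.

0.017 mm

Layer height = cusp / sin(39.6°) = 0.011 / 0.6374 = 0.017 mm.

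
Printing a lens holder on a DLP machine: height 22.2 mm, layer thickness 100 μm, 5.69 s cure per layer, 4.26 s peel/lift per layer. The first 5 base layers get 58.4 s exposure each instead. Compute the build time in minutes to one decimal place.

Layers = ⌈22.2/0.1⌉ = 222.
Burn-in layers: 5 × (58.4 + 4.26) → 313.3 s.
Regular layers = 217 × (5.69 + 4.26), so 2159.15 s.
Total = 313.3 + 2159.15 = 2472.45 s = 41.2 minutes.

41.2 minutes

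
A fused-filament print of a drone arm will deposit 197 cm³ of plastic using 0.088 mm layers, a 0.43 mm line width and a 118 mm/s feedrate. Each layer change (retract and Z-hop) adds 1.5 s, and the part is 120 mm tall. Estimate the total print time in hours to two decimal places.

12.82 hours

Line area: 0.088 × 0.43 → 0.03784 mm².
Path length: 197000 mm³ / 0.03784 mm² → 5206131.1 mm.
Extrusion time: 5206131.1 / 118 → 44119.8 s.
Layer count = ceil(120 / 0.088) = 1364.
Non-print overhead = 1364 × 1.5 = 2046 s.
Total = 44119.8 + 2046 = 46165.8 s = 12.82 hours.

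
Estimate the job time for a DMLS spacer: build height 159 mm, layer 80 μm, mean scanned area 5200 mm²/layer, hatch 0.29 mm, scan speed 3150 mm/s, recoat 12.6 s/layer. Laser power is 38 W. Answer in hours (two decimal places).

10.10 hours

Layer count = ceil(159 / 0.08) = 1988.
Scan path per layer = 5200 / 0.29 = 17931 mm.
Per-layer scan time: 17931 / 3150 → 5.6924 s.
Per-layer time: 5.6924 + 12.6 → 18.2924 s.
Total: 1988 × 18.2924 s = 36365.2912 s → 10.10 hours.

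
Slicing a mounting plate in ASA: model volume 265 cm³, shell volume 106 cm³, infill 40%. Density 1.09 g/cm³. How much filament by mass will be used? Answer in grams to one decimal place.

Interior volume: 265 − 106 → 159 cm³.
Deposited infill: 0.40 × 159 → 63.6 cm³.
Total printed volume: 106 + 63.6 → 169.6 cm³.
Mass = 169.6 × 1.09, so 184.864 g.

184.9 g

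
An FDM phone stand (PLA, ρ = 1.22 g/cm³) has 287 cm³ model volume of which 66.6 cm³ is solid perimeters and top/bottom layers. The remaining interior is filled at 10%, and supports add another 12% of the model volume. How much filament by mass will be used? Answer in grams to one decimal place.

150.2 g

Infill region = 287 − 66.6 = 220.4 cm³.
Infill deposited = 0.10 × 220.4 = 22.04 cm³.
Support = 0.12 × 287, so 34.44 cm³.
Total printed volume: 66.6 + 22.04 + 34.44 → 123.08 cm³.
Mass = 123.08 × 1.22 = 150.1576 g.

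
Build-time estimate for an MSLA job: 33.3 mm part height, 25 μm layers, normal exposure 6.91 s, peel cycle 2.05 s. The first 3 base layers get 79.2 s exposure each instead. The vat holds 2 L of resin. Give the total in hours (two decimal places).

Layers = ⌈33.3/0.025⌉ = 1332.
Bottom layers = 3 × (79.2 + 2.05), so 243.75 s.
Remaining layers = 1329 × (6.91 + 2.05), so 11907.84 s.
Total = 243.75 + 11907.84 = 12151.59 s = 3.38 hours.

3.38 hours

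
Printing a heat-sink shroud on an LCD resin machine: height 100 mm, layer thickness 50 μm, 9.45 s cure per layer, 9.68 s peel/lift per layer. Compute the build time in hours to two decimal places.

10.63 hours

Number of layers: 100 / 0.05 → 2000 (rounded up).
Each layer takes = 9.45 + 9.68 = 19.13 s.
Build time: 2000 × 19.13 s = 38260 s, i.e. 10.63 hours.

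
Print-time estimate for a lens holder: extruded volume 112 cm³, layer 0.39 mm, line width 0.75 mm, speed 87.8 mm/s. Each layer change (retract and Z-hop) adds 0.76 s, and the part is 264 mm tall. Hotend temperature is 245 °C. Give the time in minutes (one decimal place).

Extrusion cross-section = 0.39 × 0.75, so 0.2925 mm².
Path length: 112000 mm³ / 0.2925 mm² → 382906 mm.
Extrusion time = 382906 / 87.8, so 4361.1 s.
Layers = ⌈264/0.39⌉ = 677.
Non-print overhead = 677 × 0.76, so 514.52 s.
Total = 4361.1 + 514.52 = 4875.62 s = 81.3 minutes.

81.3 minutes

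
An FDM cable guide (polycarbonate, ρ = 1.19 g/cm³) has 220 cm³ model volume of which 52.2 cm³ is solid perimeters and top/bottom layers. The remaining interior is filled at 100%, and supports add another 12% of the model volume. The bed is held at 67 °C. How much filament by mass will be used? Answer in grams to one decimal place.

293.2 g

Infill region: 220 − 52.2 → 167.8 cm³.
Infill deposited: 1.00 × 167.8 → 167.8 cm³.
Support = 0.12 × 220, so 26.4 cm³.
Total extruded = 52.2 + 167.8 + 26.4, so 246.4 cm³.
Mass = 246.4 × 1.19, so 293.216 g.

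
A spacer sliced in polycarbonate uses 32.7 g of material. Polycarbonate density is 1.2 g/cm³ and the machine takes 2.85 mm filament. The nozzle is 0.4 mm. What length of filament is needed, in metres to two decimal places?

Volume = 32.7 g / 1.2 g·cm⁻³ = 27.25 cm³ = 27250 mm³.
Filament cross-section = π × (2.85/2)² = 6.3794 mm².
Length = 27250 / 6.3794 = 4271.56 mm = 4.27 m.

4.27 m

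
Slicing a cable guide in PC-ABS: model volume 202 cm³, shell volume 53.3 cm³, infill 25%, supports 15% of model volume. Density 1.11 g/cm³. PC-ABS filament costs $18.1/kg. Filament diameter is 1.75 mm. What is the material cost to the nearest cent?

Volume inside the shell: 202 − 53.3 → 148.7 cm³.
Infill volume = 0.25 × 148.7 = 37.175 cm³.
Support = 0.15 × 202, so 30.3 cm³.
Total extruded = 53.3 + 37.175 + 30.3, so 120.775 cm³.
Mass = 120.775 × 1.11 = 134.06025 g.
Cost = 134.06025 g / 1000 × $18.1/kg = $2.43.

$2.43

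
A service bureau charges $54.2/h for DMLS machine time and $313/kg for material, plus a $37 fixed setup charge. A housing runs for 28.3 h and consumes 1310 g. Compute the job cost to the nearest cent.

$1980.89

Time charge = 54.2 × 28.3 = $1533.86.
Material charge = 313 × 1310/1000 = $410.03.
Adding setup: 1533.86 + 410.03 + 37 → $1980.89.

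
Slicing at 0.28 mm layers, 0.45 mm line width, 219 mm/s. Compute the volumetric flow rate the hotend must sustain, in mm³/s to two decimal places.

27.59

Extrusion cross-section = 0.28 × 0.45 = 0.126 mm².
Q = v·A = 219 × 0.126 = 27.59 mm³/s.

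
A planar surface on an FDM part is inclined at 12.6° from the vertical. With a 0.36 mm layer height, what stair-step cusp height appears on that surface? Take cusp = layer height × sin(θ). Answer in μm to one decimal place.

78.5 μm

h_c = t·sin θ = 0.36 × 0.2181 = 0.078516 mm (78.5 μm).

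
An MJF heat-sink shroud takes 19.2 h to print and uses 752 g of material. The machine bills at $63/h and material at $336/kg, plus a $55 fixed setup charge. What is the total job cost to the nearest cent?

Time charge = 63 × 19.2 = $1209.60.
Feedstock cost = 336 × 752/1000 = $252.672.
Total = 1209.60 + 252.672 + 55 = 1517.272 ≈ $1517.27.

$1517.27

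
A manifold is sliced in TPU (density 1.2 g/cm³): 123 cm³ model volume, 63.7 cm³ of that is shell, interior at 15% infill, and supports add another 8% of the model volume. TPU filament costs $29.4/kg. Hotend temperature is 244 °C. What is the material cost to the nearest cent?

$2.91

Infill region: 123 − 63.7 → 59.3 cm³.
Infill deposited = 0.15 × 59.3 = 8.895 cm³.
Support = 0.08 × 123, so 9.84 cm³.
Deposited volume: 63.7 + 8.895 + 9.84 → 82.435 cm³.
Mass: 82.435 × 1.2 → 98.922 g.
Cost = 98.922 g / 1000 × $29.4/kg = $2.91.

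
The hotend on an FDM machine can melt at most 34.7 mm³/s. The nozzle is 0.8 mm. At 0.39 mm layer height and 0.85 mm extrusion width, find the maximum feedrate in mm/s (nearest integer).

Extrusion cross-section = 0.39 × 0.85 = 0.3315 mm².
Max speed = 34.7 / 0.3315 = 104.68 ≈ 105 mm/s.

105 mm/s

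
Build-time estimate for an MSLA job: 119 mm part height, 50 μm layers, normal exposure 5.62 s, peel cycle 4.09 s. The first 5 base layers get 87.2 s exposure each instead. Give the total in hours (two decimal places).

Layers = ⌈119/0.05⌉ = 2380.
Burn-in layers = 5 × (87.2 + 4.09), so 456.45 s.
Normal layers = 2375 × (5.62 + 4.09) = 23061.25 s.
Total = 456.45 + 23061.25 = 23517.7 s = 6.53 hours.

6.53 hours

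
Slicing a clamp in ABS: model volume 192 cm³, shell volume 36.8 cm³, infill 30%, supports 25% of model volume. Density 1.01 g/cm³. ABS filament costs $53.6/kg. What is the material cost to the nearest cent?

Infill region: 192 − 36.8 → 155.2 cm³.
Infill deposited = 0.30 × 155.2 = 46.56 cm³.
Support = 0.25 × 192, so 48 cm³.
Total printed volume = 36.8 + 46.56 + 48 = 131.36 cm³.
Mass: 131.36 × 1.01 → 132.6736 g.
At $53.6/kg: 132.6736/1000 × 53.6 = $7.11.

$7.11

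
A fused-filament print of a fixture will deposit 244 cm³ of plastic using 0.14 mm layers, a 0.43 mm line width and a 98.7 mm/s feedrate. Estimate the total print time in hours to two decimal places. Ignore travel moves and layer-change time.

Extrusion cross-section = 0.14 × 0.43 = 0.0602 mm².
Path length: 244000 mm³ / 0.0602 mm² → 4053156.1 mm.
Extrusion time = 4053156.1 / 98.7, so 41065.4 s.
41065.4 s = 11.41 hours.

11.41 hours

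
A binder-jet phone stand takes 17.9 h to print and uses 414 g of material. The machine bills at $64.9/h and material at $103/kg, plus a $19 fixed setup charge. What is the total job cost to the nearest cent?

Time charge = 64.9 × 17.9 = $1161.71.
Feedstock cost = 103 × 414/1000, so $42.642.
Total = 1161.71 + 42.642 + 19 = 1223.352 ≈ $1223.35.

$1223.35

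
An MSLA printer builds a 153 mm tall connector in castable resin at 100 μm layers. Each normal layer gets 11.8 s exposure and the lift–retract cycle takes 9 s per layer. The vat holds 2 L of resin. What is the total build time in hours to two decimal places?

Layers = ⌈153/0.1⌉ = 1530.
Each layer takes: 11.8 + 9 → 20.8 s.
Total = 1530 × 20.8 = 31824 s = 8.84 hours.

8.84 hours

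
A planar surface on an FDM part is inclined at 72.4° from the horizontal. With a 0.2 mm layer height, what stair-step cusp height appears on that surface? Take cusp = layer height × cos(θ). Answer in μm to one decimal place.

Cusp = layer height × cos(72.4°) = 0.2 × 0.3024 = 0.06048 mm = 60.5 μm.

60.5 μm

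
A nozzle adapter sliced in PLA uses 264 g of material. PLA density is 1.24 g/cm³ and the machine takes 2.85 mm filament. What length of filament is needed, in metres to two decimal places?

Extruded volume: 264/1.24 = 212.9032 cm³ (212903.2 mm³).
Cross-section of 2.85 mm filament: π·(2.85/2)² = 6.3794 mm².
L = V/A = 212903.2/6.3794 = 33373.55 mm → 33.37 m.

33.37 m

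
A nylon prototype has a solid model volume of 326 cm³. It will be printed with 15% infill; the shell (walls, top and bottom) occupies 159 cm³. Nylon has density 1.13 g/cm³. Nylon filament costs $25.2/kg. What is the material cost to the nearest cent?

Infill region: 326 − 159 → 167 cm³.
Deposited infill = 0.15 × 167 = 25.05 cm³.
Total printed volume = 159 + 25.05 = 184.05 cm³.
Mass: 184.05 × 1.13 → 207.9765 g.
At $25.2/kg: 207.9765/1000 × 25.2 = $5.24.

$5.24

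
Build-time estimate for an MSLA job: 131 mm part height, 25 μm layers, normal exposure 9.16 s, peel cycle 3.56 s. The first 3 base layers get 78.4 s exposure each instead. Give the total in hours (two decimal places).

Layers = ⌈131/0.025⌉ = 5240.
Burn-in layers = 3 × (78.4 + 3.56), so 245.88 s.
Remaining layers: 5237 × (9.16 + 3.56) → 66614.64 s.
Total = 245.88 + 66614.64 = 66860.52 s = 18.57 hours.

18.57 hours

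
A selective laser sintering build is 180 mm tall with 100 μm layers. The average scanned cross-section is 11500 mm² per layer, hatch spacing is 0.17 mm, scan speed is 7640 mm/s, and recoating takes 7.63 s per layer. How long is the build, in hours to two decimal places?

Layers = ⌈180/0.1⌉ = 1800.
Per-layer scan distance = 11500 / 0.17, so 67647.1 mm.
Laser time per layer: 67647.1 / 7640 → 8.8543 s.
Per-layer time = 8.8543 + 7.63, so 16.4843 s.
Build time = 1800 × 16.4843 = 29671.74 s = 8.24 hours.

8.24 hours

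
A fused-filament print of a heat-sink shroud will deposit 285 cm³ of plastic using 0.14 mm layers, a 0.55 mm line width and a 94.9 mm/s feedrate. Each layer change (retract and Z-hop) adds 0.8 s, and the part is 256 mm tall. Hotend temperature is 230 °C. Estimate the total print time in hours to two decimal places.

11.24 hours

Extrusion cross-section: 0.14 × 0.55 → 0.077 mm².
Total extruded path = 285000/0.077 = 3701298.7 mm.
Print-move time = 3701298.7 / 94.9 = 39002.1 s.
Layer count = ceil(256 / 0.14) = 1829.
Z-hop total: 1829 × 0.8 → 1463.2 s.
Altogether 39002.1 + 1463.2 = 40465.3 s, i.e. 11.24 hours.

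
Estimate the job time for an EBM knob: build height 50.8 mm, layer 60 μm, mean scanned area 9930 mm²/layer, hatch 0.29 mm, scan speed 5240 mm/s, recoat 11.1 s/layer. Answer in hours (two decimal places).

Number of layers: 50.8 / 0.06 → 847 (rounded up).
Scan path per layer = 9930 / 0.29 = 34241.4 mm.
Per-layer scan time = 34241.4 / 5240, so 6.5346 s.
Layer cycle = 6.5346 + 11.1, so 17.6346 s.
Total: 847 × 17.6346 s = 14936.5062 s → 4.15 hours.

4.15 hours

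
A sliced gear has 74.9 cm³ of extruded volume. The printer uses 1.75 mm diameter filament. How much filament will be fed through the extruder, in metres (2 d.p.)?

31.14 m

Filament cross-section = π × (1.75/2)² = 2.4053 mm².
L = 74900 mm³ / 2.4053 mm² = 31139.57 mm, i.e. 31.14 m.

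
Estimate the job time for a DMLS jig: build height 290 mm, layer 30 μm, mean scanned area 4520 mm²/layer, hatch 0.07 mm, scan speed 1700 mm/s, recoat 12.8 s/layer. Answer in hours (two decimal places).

136.37 hours

Layer count = ceil(290 / 0.03) = 9667.
Per-layer scan distance: 4520 / 0.07 → 64571.4 mm.
Per-layer scan time = 64571.4 / 1700, so 37.9832 s.
Per-layer time = 37.9832 + 12.8 = 50.7832 s.
Build time = 9667 × 50.7832 = 490921.1944 s = 136.37 hours.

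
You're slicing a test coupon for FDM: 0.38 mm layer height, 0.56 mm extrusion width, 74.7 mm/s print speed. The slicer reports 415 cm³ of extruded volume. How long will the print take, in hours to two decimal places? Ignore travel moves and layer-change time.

Line area = 0.38 × 0.56, so 0.2128 mm².
Toolpath length = 415 cm³ / 0.2128 mm² = 415000 / 0.2128 = 1950188 mm.
Time extruding = 1950188 / 74.7, so 26106.9 s.
26106.9 s = 7.25 hours.

7.25 hours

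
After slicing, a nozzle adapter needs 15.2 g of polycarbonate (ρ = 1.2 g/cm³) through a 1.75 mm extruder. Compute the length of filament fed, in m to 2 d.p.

5.27 m

Volume = 15.2 g / 1.2 g·cm⁻³ = 12.6667 cm³ = 12666.7 mm³.
Cross-section of 1.75 mm filament: π·(1.75/2)² = 2.4053 mm².
Length = 12666.7 / 2.4053 = 5266.16 mm = 5.27 m.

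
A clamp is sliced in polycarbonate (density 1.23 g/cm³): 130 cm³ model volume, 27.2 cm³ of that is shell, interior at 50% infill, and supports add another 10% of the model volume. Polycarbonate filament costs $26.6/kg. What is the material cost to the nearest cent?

Interior volume: 130 − 27.2 → 102.8 cm³.
Infill volume = 0.50 × 102.8, so 51.4 cm³.
Support = 0.10 × 130 = 13 cm³.
Total extruded = 27.2 + 51.4 + 13, so 91.6 cm³.
Mass = 91.6 × 1.23 = 112.668 g.
At $26.6/kg: 112.668/1000 × 26.6 = $3.00.

$3.00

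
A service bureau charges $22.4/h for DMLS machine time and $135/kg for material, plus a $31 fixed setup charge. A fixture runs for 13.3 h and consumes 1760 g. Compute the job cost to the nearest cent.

$566.52

Machine cost: 22.4 × 13.3 → $297.92.
Material charge: 135 × 1760/1000 → $237.60.
Adding setup: 297.92 + 237.60 + 31 → $566.52.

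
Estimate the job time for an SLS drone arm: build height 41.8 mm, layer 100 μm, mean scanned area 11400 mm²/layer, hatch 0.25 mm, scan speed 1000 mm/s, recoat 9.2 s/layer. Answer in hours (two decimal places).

6.36 hours

Layers = ⌈41.8/0.1⌉ = 418.
Per-layer scan distance = 11400 / 0.25 = 45600 mm.
Scan time per layer = 45600 / 1000, so 45.6 s.
Layer cycle: 45.6 + 9.2 → 54.8 s.
418 layers × 54.8 s/layer = 22906.4 s, i.e. 6.36 hours.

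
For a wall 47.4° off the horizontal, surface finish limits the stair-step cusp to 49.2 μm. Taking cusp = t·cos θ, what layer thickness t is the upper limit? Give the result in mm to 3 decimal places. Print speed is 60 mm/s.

0.073 mm

cos(47.4°) = 0.6769; t_max = 0.0492/0.6769 = 0.073 mm.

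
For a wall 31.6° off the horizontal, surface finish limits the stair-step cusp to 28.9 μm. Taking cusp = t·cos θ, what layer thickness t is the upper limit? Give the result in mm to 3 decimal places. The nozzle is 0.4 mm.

cos(31.6°) = 0.8517; t_max = 0.0289/0.8517 = 0.034 mm.

0.034 mm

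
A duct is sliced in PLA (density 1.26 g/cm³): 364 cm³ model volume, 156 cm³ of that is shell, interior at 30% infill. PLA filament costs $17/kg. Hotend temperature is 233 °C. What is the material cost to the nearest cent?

$4.68

Volume inside the shell = 364 − 156, so 208 cm³.
Deposited infill = 0.30 × 208 = 62.4 cm³.
Total printed volume = 156 + 62.4 = 218.4 cm³.
Mass = 218.4 × 1.26 = 275.184 g.
At $17/kg: 275.184/1000 × 17 = $4.68.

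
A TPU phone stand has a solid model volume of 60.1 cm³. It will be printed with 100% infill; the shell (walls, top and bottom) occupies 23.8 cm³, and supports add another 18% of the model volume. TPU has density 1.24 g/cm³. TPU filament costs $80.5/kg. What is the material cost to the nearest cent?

$7.08

Interior volume = 60.1 − 23.8 = 36.3 cm³.
Infill volume = 1.00 × 36.3, so 36.3 cm³.
Support = 0.18 × 60.1, so 10.818 cm³.
Total printed volume = 23.8 + 36.3 + 10.818, so 70.918 cm³.
Mass = 70.918 × 1.24 = 87.93832 g.
At $80.5/kg: 87.93832/1000 × 80.5 = $7.08.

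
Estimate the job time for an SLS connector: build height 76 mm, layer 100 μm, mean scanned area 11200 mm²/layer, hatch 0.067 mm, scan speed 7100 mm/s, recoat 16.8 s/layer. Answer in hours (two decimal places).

8.52 hours

Layers = ⌈76/0.1⌉ = 760.
Hatch length per layer: 11200 / 0.067 → 167164.2 mm.
Scan time per layer = 167164.2 / 7100 = 23.5443 s.
Per-layer time: 23.5443 + 16.8 → 40.3443 s.
Total: 760 × 40.3443 s = 30661.668 s → 8.52 hours.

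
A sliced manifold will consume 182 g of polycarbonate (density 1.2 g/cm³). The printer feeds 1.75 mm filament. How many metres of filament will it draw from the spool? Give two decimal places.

63.06 m

Extruded volume: 182/1.2 = 151.6667 cm³ (151666.7 mm³).
Filament cross-section = π × (1.75/2)² = 2.4053 mm².
Length = 151666.7 / 2.4053 = 63055.21 mm = 63.06 m.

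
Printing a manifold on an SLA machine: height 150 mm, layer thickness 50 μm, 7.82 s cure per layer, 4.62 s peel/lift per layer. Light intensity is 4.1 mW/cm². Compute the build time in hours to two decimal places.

10.37 hours

Layers = ⌈150/0.05⌉ = 3000.
Cycle time: 7.82 + 4.62 → 12.44 s.
Build time: 3000 × 12.44 s = 37320 s, i.e. 10.37 hours.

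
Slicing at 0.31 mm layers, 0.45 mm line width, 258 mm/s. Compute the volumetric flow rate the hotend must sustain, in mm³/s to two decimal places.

A = 0.31 × 0.45, so 0.1395 mm².
Q = v·A = 258 × 0.1395 = 35.99 mm³/s.

35.99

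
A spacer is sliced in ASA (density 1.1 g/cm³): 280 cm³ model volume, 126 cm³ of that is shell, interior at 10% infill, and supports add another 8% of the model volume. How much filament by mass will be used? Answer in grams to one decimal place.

180.2 g

Interior volume: 280 − 126 → 154 cm³.
Deposited infill = 0.10 × 154, so 15.4 cm³.
Support: 0.08 × 280 → 22.4 cm³.
Deposited volume = 126 + 15.4 + 22.4, so 163.8 cm³.
Mass = 163.8 × 1.1, so 180.18 g.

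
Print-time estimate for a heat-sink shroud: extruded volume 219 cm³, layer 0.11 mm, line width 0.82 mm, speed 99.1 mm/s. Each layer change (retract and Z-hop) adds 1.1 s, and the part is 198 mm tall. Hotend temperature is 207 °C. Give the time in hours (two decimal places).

7.36 hours

Extrusion cross-section = 0.11 × 0.82, so 0.0902 mm².
Toolpath length = 219 cm³ / 0.0902 mm² = 219000 / 0.0902 = 2427937.9 mm.
Time extruding = 2427937.9 / 99.1, so 24499.9 s.
Number of layers: 198 / 0.11 → 1800 (rounded up).
Layer-change overhead: 1800 × 1.1 → 1980 s.
Altogether 24499.9 + 1980 = 26479.9 s, i.e. 7.36 hours.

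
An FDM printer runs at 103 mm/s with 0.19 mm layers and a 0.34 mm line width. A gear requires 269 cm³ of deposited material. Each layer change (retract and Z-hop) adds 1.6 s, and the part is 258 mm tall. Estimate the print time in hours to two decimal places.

Bead cross-section: 0.19 × 0.34 → 0.0646 mm².
Total extruded path = 269000/0.0646 = 4164086.7 mm.
Print-move time = 4164086.7 / 103, so 40428 s.
Number of layers: 258 / 0.19 → 1358 (rounded up).
Non-print overhead: 1358 × 1.6 → 2172.8 s.
Altogether 40428 + 2172.8 = 42600.8 s, i.e. 11.83 hours.

11.83 hours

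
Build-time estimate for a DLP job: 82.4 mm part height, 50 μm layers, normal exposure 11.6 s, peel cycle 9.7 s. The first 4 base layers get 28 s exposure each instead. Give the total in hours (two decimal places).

9.77 hours

Layer count = ceil(82.4 / 0.05) = 1648.
Burn-in layers = 4 × (28 + 9.7) = 150.8 s.
Regular layers = 1644 × (11.6 + 9.7), so 35017.2 s.
Sum: 150.8 + 35017.2 = 35168 s → 9.77 hours.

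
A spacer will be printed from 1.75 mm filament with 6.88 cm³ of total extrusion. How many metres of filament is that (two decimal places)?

Filament cross-section = π × (1.75/2)² = 2.4053 mm².
L = 6880 mm³ / 2.4053 mm² = 2860.35 mm, i.e. 2.86 m.

2.86 m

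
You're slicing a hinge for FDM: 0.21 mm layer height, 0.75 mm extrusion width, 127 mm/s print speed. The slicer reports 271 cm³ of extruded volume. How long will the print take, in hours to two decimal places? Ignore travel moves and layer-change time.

3.76 hours

Bead cross-section: 0.21 × 0.75 → 0.1575 mm².
Path length: 271000 mm³ / 0.1575 mm² → 1720634.9 mm.
Time extruding: 1720634.9 / 127 → 13548.3 s.
Converting: 13548.3 s = 3.76 hours.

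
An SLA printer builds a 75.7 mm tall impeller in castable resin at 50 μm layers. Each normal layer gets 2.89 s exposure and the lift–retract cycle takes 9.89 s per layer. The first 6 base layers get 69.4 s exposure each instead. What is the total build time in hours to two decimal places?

Number of layers: 75.7 / 0.05 → 1514 (rounded up).
Bottom layers = 6 × (69.4 + 9.89), so 475.74 s.
Normal layers: 1508 × (2.89 + 9.89) → 19272.24 s.
Sum: 475.74 + 19272.24 = 19747.98 s → 5.49 hours.

5.49 hours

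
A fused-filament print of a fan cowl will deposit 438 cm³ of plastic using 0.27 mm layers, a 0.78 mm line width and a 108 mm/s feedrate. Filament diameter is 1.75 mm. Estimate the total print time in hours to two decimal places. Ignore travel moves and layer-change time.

5.35 hours

Extrusion cross-section: 0.27 × 0.78 → 0.2106 mm².
Total extruded path = 438000/0.2106 = 2079772.1 mm.
Print-move time = 2079772.1 / 108 = 19257.1 s.
That's 19257.1 s → 5.35 hours.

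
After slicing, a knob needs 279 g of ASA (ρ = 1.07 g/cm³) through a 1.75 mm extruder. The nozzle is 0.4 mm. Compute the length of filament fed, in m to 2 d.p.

Extruded volume: 279/1.07 = 260.7477 cm³ (260747.7 mm³).
Cross-section of 1.75 mm filament: π·(1.75/2)² = 2.4053 mm².
L = V/A = 260747.7/2.4053 = 108405.48 mm → 108.41 m.

108.41 m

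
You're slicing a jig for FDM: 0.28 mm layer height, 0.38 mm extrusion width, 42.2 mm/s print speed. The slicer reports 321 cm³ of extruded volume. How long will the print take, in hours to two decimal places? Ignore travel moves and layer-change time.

Extrusion cross-section: 0.28 × 0.38 → 0.1064 mm².
Toolpath length = 321 cm³ / 0.1064 mm² = 321000 / 0.1064 = 3016917.3 mm.
Print-move time = 3016917.3 / 42.2 = 71490.9 s.
71490.9 s = 19.86 hours.

19.86 hours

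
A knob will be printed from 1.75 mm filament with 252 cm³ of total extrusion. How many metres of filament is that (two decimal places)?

A = π r² = π × 0.875² = 2.4053 mm².
L = 252000 mm³ / 2.4053 mm² = 104768.64 mm, i.e. 104.77 m.

104.77 m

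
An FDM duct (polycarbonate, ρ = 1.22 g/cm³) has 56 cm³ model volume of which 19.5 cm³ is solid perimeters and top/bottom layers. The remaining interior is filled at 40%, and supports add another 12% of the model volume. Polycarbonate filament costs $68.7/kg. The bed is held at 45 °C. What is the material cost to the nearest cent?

$3.42

Volume inside the shell = 56 − 19.5 = 36.5 cm³.
Deposited infill = 0.40 × 36.5 = 14.6 cm³.
Support = 0.12 × 56, so 6.72 cm³.
Deposited volume = 19.5 + 14.6 + 6.72, so 40.82 cm³.
Mass = 40.82 × 1.22, so 49.8004 g.
At $68.7/kg: 49.8004/1000 × 68.7 = $3.42.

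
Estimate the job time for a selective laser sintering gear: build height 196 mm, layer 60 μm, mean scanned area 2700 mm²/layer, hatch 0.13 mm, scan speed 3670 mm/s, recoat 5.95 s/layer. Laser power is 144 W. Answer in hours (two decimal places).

Number of layers: 196 / 0.06 → 3267 (rounded up).
Scan path per layer = 2700 / 0.13, so 20769.2 mm.
Scan time per layer: 20769.2 / 3670 → 5.6592 s.
Time per layer = 5.6592 + 5.95, so 11.6092 s.
3267 layers × 11.6092 s/layer = 37927.2564 s, i.e. 10.54 hours.

10.54 hours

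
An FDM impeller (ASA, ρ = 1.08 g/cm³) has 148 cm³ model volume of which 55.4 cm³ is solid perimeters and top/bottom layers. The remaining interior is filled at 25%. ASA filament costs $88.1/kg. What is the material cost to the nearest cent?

$7.47

Volume inside the shell = 148 − 55.4 = 92.6 cm³.
Infill volume = 0.25 × 92.6, so 23.15 cm³.
Total extruded: 55.4 + 23.15 → 78.55 cm³.
Mass = 78.55 × 1.08, so 84.834 g.
Cost = 84.834 g / 1000 × $88.1/kg = $7.47.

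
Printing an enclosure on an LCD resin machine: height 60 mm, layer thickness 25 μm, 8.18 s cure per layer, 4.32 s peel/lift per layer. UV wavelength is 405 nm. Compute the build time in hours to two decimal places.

Layer count = ceil(60 / 0.025) = 2400.
Cycle time: 8.18 + 4.32 → 12.5 s.
Build time: 2400 × 12.5 s = 30000 s, i.e. 8.33 hours.

8.33 hours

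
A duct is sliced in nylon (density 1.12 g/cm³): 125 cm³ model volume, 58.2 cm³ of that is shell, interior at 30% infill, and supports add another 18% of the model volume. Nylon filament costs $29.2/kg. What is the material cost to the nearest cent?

$3.29

Interior volume = 125 − 58.2, so 66.8 cm³.
Deposited infill = 0.30 × 66.8 = 20.04 cm³.
Support = 0.18 × 125 = 22.5 cm³.
Total printed volume = 58.2 + 20.04 + 22.5, so 100.74 cm³.
Mass: 100.74 × 1.12 → 112.8288 g.
Cost = 112.8288 g / 1000 × $29.2/kg = $3.29.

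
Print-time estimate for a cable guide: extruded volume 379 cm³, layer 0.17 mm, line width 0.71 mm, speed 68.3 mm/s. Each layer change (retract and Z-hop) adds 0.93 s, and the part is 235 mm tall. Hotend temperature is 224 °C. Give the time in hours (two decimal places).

13.13 hours

Line area = 0.17 × 0.71 = 0.1207 mm².
Toolpath length = 379 cm³ / 0.1207 mm² = 379000 / 0.1207 = 3140016.6 mm.
Extrusion time = 3140016.6 / 68.3, so 45973.9 s.
Layer count = ceil(235 / 0.17) = 1383.
Layer-change overhead = 1383 × 0.93, so 1286.19 s.
Total = 45973.9 + 1286.19 = 47260.09 s = 13.13 hours.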